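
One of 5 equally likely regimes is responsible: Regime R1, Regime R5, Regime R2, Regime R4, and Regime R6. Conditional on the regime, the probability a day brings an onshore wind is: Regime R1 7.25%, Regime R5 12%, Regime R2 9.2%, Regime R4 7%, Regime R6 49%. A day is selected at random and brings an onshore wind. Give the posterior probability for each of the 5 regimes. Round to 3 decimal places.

Since the prior is uniform, the posterior is proportional to the likelihood:
  Regime R1: 0.0725
  Regime R5: 0.12
  Regime R2: 0.092
  Regime R4: 0.07
  Regime R6: 0.49
Sum = 0.8445.
P(Regime R1 | onshore) = 0.0725/0.8445 ≈ 0.086
P(Regime R5 | onshore) = 0.12/0.8445 ≈ 0.142
P(Regime R2 | onshore) = 0.092/0.8445 ≈ 0.109
P(Regime R4 | onshore) = 0.07/0.8445 ≈ 0.083
P(Regime R6 | onshore) = 0.49/0.8445 ≈ 0.580
(Check: 0.086+0.142+0.109+0.083+0.580 = 1.000.)

Regime R1 0.086, Regime R5 0.142, Regime R2 0.109, Regime R4 0.083, Regime R6 0.580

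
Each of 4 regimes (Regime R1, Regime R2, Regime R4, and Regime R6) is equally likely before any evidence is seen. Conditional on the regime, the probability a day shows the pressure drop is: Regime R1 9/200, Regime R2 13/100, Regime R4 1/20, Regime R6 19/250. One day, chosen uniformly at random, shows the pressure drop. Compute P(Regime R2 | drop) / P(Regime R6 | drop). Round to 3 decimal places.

1.711

With a uniform prior (1/4 each), posterior ∝ likelihood:
  Regime R1: 0.045
  Regime R2: 0.13
  Regime R4: 0.05
  Regime R6: 0.076
Sum = 0.301.
The ratio is 0.13 / 0.076 (the normalizer cancels) = 1.711.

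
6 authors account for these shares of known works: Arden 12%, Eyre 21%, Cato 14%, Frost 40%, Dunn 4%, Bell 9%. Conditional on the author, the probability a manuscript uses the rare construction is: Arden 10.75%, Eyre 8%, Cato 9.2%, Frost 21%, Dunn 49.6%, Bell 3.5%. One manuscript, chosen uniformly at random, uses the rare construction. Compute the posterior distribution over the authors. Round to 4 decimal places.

Arden 0.0862, Eyre 0.1123, Cato 0.0861, Frost 0.5616, Dunn 0.1326, Bell 0.0211

By Bayes' rule, posterior ∝ prior × likelihood:
  Arden: 0.12 × 0.1075 = 0.0129
  Eyre: 0.21 × 0.08 = 0.0168
  Cato: 0.14 × 0.092 = 0.01288
  Frost: 0.4 × 0.21 = 0.084
  Dunn: 0.04 × 0.496 = 0.01984
  Bell: 0.09 × 0.035 = 0.00315
Normalizing constant = 0.14957.
P(Arden | rare-form) = 0.0129/0.14957 ≈ 0.0862
P(Eyre | rare-form) = 0.0168/0.14957 ≈ 0.1123
P(Cato | rare-form) = 0.01288/0.14957 ≈ 0.0861
P(Frost | rare-form) = 0.084/0.14957 ≈ 0.5616
P(Dunn | rare-form) = 0.01984/0.14957 ≈ 0.1326
P(Bell | rare-form) = 0.00315/0.14957 ≈ 0.0211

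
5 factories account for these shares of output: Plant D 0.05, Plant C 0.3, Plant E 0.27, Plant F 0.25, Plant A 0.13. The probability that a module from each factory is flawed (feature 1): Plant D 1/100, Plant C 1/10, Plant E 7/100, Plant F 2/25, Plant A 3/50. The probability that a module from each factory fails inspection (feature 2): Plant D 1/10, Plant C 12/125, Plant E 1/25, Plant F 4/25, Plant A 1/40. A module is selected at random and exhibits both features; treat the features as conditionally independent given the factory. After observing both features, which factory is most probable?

Unnormalized posteriors (prior × likelihood):
  Plant D: 0.05 × 0.01 × 0.1 = 0.00005
  Plant C: 0.3 × 0.1 × 0.096 = 0.00288
  Plant E: 0.27 × 0.07 × 0.04 = 0.000756
  Plant F: 0.25 × 0.08 × 0.16 = 0.0032
  Plant A: 0.13 × 0.06 × 0.025 = 0.000195
Sum = 0.007081.
Largest term belongs to Plant F, so Plant F is most probable.

Plant F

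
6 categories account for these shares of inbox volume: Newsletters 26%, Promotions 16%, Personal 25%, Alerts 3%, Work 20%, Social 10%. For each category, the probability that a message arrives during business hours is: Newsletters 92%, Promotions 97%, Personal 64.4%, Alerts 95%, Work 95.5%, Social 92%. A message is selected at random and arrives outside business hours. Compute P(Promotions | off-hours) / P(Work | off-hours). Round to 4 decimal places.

0.5333

Taking complements, P(off-hours | each) = Newsletters 0.08, Promotions 0.03, Personal 0.356, Alerts 0.05, Work 0.045, Social 0.08.
Prior × likelihood for each hypothesis:
  Newsletters: 0.26 × 0.08 = 0.0208
  Promotions: 0.16 × 0.03 = 0.0048
  Personal: 0.25 × 0.356 = 0.089
  Alerts: 0.03 × 0.05 = 0.0015
  Work: 0.2 × 0.045 = 0.009
  Social: 0.1 × 0.08 = 0.008
Normalizing constant = 0.1331.
The ratio is 0.0048 / 0.009 (the normalizer cancels) = 0.5333.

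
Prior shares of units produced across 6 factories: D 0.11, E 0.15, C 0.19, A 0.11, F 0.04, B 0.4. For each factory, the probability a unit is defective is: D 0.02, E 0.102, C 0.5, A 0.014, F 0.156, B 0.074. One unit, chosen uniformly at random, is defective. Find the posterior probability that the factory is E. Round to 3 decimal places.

0.102

By Bayes' rule, posterior ∝ prior × likelihood:
  D: 0.11 × 0.02 = 0.0022
  E: 0.15 × 0.102 = 0.0153
  C: 0.19 × 0.5 = 0.095
  A: 0.11 × 0.014 = 0.00154
  F: 0.04 × 0.156 = 0.00624
  B: 0.4 × 0.074 = 0.0296
Total = 0.14988.
P(E | evidence) = 0.0153 / 0.14988 ≈ 0.102.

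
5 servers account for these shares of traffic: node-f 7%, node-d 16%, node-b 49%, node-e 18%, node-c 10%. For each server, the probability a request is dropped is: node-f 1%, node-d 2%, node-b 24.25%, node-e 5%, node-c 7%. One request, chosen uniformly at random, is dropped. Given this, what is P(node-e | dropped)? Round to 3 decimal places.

Prior × likelihood for each hypothesis:
  node-f: 0.07 × 0.01 = 0.0007
  node-d: 0.16 × 0.02 = 0.0032
  node-b: 0.49 × 0.2425 = 0.118825
  node-e: 0.18 × 0.05 = 0.009
  node-c: 0.1 × 0.07 = 0.007
Total = 0.138725.
P(node-e | evidence) = 0.009 / 0.138725 ≈ 0.065.

0.065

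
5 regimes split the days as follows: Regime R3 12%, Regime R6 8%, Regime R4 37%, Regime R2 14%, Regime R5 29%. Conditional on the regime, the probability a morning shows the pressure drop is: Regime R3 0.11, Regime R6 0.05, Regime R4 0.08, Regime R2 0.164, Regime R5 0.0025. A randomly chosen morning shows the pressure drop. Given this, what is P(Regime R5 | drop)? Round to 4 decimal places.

By Bayes' rule, posterior ∝ prior × likelihood:
  Regime R3: 0.12 × 0.11 = 0.0132
  Regime R6: 0.08 × 0.05 = 0.004
  Regime R4: 0.37 × 0.08 = 0.0296
  Regime R2: 0.14 × 0.164 = 0.02296
  Regime R5: 0.29 × 0.0025 = 0.000725
Normalizing constant = 0.070485.
P(Regime R5 | evidence) = 0.000725 / 0.070485 ≈ 0.0103.

0.0103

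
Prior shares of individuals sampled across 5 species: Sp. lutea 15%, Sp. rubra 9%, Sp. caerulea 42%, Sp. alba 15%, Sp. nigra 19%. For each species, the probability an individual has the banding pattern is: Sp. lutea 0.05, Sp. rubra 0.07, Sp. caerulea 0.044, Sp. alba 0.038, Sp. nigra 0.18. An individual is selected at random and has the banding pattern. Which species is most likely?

Sp. nigra

By Bayes' rule, posterior ∝ prior × likelihood:
  Sp. lutea: 0.15 × 0.05 = 0.0075
  Sp. rubra: 0.09 × 0.07 = 0.0063
  Sp. caerulea: 0.42 × 0.044 = 0.01848
  Sp. alba: 0.15 × 0.038 = 0.0057
  Sp. nigra: 0.19 × 0.18 = 0.0342
Total = 0.07218.
Largest term belongs to Sp. nigra, so Sp. nigra is most probable.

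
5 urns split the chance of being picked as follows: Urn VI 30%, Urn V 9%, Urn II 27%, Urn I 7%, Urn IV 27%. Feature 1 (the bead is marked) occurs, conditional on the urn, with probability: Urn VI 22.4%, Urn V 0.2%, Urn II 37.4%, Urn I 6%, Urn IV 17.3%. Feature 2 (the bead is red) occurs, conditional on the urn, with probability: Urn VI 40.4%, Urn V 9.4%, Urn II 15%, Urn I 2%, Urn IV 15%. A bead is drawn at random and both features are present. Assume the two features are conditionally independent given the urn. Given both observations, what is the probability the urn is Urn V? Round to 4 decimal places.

Compute prior × likelihood for every hypothesis:
  Urn VI: 0.3 × 0.224 × 0.404 = 0.0271488
  Urn V: 0.09 × 0.002 × 0.094 = 0.00001692
  Urn II: 0.27 × 0.374 × 0.15 = 0.015147
  Urn I: 0.07 × 0.06 × 0.02 = 0.000084
  Urn IV: 0.27 × 0.173 × 0.15 = 0.0070065
Total = 0.04940322.
P(Urn V | evidence) = 0.00001692 / 0.04940322 ≈ 0.0003.

0.0003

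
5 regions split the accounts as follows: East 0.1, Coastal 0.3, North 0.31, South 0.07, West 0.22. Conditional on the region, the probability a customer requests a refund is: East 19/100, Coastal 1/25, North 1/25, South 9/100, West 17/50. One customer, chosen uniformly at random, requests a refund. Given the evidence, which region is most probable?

Prior × likelihood for each hypothesis:
  East: 0.1 × 0.19 = 0.019
  Coastal: 0.3 × 0.04 = 0.012
  North: 0.31 × 0.04 = 0.0124
  South: 0.07 × 0.09 = 0.0063
  West: 0.22 × 0.34 = 0.0748
Normalizing constant = 0.1245.
Largest term belongs to West, so West is most probable.

West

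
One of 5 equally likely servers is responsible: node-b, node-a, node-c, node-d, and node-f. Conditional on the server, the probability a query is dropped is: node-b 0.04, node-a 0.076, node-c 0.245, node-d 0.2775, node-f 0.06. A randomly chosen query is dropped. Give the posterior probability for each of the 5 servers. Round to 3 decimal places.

node-b 0.057, node-a 0.109, node-c 0.351, node-d 0.397, node-f 0.086

With a uniform prior (1/5 each), posterior ∝ likelihood:
  node-b: 0.04
  node-a: 0.076
  node-c: 0.245
  node-d: 0.2775
  node-f: 0.06
Sum = 0.6985.
P(node-b | dropped) = 0.04/0.6985 ≈ 0.057
P(node-a | dropped) = 0.076/0.6985 ≈ 0.109
P(node-c | dropped) = 0.245/0.6985 ≈ 0.351
P(node-d | dropped) = 0.2775/0.6985 ≈ 0.397
P(node-f | dropped) = 0.06/0.6985 ≈ 0.086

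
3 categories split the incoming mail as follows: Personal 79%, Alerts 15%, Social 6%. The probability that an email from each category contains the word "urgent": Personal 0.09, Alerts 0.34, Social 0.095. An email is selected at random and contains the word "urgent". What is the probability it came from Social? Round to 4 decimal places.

0.0446

Unnormalized posteriors (prior × likelihood):
  Personal: 0.79 × 0.09 = 0.0711
  Alerts: 0.15 × 0.34 = 0.051
  Social: 0.06 × 0.095 = 0.0057
Normalizing constant = 0.1278.
P(Social | evidence) = 0.0057 / 0.1278 ≈ 0.0446.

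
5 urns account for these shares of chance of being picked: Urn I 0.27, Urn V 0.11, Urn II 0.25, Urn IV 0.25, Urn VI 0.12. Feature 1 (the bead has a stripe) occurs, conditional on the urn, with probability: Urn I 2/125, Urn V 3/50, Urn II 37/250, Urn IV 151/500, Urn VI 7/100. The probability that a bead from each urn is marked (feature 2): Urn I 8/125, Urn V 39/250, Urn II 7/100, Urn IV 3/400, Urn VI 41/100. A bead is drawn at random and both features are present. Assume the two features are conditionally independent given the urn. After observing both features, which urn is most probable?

Urn VI

Compute prior × likelihood for every hypothesis:
  Urn I: 0.27 × 0.016 × 0.064 = 0.00027648
  Urn V: 0.11 × 0.06 × 0.156 = 0.0010296
  Urn II: 0.25 × 0.148 × 0.07 = 0.00259
  Urn IV: 0.25 × 0.302 × 0.0075 = 0.00056625
  Urn VI: 0.12 × 0.07 × 0.41 = 0.003444
Sum = 0.00790633.
Largest term belongs to Urn VI, so Urn VI is most probable.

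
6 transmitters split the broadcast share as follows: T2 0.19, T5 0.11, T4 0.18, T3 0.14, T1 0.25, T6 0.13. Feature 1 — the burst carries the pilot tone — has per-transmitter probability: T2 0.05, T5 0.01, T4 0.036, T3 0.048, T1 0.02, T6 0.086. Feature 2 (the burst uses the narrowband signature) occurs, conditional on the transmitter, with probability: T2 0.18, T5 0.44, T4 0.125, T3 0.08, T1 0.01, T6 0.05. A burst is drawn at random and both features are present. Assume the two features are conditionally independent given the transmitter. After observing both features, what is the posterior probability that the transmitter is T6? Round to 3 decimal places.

Prior × likelihood for each hypothesis:
  T2: 0.19 × 0.05 × 0.18 = 0.00171
  T5: 0.11 × 0.01 × 0.44 = 0.000484
  T4: 0.18 × 0.036 × 0.125 = 0.00081
  T3: 0.14 × 0.048 × 0.08 = 0.0005376
  T1: 0.25 × 0.02 × 0.01 = 0.00005
  T6: 0.13 × 0.086 × 0.05 = 0.000559
Sum = 0.0041506.
P(T6 | evidence) = 0.000559 / 0.0041506 ≈ 0.135.

0.135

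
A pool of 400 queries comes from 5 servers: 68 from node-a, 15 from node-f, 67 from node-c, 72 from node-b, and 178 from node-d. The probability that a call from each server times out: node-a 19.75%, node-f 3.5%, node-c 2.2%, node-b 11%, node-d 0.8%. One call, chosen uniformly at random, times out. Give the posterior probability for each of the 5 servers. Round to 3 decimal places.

node-a 0.542, node-f 0.021, node-c 0.060, node-b 0.320, node-d 0.057

Compute prior × likelihood for every hypothesis:
  node-a: 0.17 × 0.1975 = 0.033575
  node-f: 0.0375 × 0.035 = 0.0013125
  node-c: 0.1675 × 0.022 = 0.003685
  node-b: 0.18 × 0.11 = 0.0198
  node-d: 0.445 × 0.008 = 0.00356
Sum = 0.0619325.
P(node-a | timeout) = 0.033575/0.0619325 ≈ 0.542
P(node-f | timeout) = 0.0013125/0.0619325 ≈ 0.021
P(node-c | timeout) = 0.003685/0.0619325 ≈ 0.060
P(node-b | timeout) = 0.0198/0.0619325 ≈ 0.320
P(node-d | timeout) = 0.00356/0.0619325 ≈ 0.057
(Check: 0.542+0.021+0.060+0.320+0.057 = 1.000.)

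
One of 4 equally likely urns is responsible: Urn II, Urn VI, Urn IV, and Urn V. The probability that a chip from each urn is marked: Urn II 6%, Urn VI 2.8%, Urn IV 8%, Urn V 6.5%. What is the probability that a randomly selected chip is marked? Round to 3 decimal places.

0.058

Since the prior is uniform, the posterior is proportional to the likelihood:
  Urn II: 0.06
  Urn VI: 0.028
  Urn IV: 0.08
  Urn V: 0.065
P(marked) = (1/4) × (0.06 + 0.028 + 0.08 + 0.065) = 0.233/4 ≈ 0.058.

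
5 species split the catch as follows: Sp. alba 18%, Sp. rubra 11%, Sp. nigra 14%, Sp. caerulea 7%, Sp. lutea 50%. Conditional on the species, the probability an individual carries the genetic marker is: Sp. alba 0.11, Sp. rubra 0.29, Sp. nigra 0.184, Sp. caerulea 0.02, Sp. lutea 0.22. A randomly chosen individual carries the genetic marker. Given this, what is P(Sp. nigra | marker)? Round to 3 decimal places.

0.136

Compute prior × likelihood for every hypothesis:
  Sp. alba: 0.18 × 0.11 = 0.0198
  Sp. rubra: 0.11 × 0.29 = 0.0319
  Sp. nigra: 0.14 × 0.184 = 0.02576
  Sp. caerulea: 0.07 × 0.02 = 0.0014
  Sp. lutea: 0.5 × 0.22 = 0.11
Sum = 0.18886.
P(Sp. nigra | evidence) = 0.02576 / 0.18886 ≈ 0.136.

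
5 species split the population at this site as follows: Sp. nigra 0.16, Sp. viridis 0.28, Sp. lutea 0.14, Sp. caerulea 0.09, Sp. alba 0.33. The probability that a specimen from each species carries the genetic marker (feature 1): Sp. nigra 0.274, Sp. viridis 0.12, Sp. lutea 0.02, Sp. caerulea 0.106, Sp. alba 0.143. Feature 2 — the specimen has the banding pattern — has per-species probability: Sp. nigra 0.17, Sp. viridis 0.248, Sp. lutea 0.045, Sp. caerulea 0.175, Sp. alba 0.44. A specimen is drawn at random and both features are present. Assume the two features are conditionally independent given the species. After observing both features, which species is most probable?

Sp. alba

Unnormalized posteriors (prior × likelihood):
  Sp. nigra: 0.16 × 0.274 × 0.17 = 0.0074528
  Sp. viridis: 0.28 × 0.12 × 0.248 = 0.0083328
  Sp. lutea: 0.14 × 0.02 × 0.045 = 0.000126
  Sp. caerulea: 0.09 × 0.106 × 0.175 = 0.0016695
  Sp. alba: 0.33 × 0.143 × 0.44 = 0.0207636
Total = 0.0383447.
Largest term belongs to Sp. alba, so Sp. alba is most probable.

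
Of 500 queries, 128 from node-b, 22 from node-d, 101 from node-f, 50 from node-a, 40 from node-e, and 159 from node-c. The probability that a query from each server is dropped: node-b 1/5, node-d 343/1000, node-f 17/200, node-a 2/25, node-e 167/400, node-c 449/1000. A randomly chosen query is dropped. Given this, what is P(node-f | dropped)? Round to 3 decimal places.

Prior × likelihood for each hypothesis:
  node-b: 0.256 × 0.2 = 0.0512
  node-d: 0.044 × 0.343 = 0.015092
  node-f: 0.202 × 0.085 = 0.01717
  node-a: 0.1 × 0.08 = 0.008
  node-e: 0.08 × 0.4175 = 0.0334
  node-c: 0.318 × 0.449 = 0.142782
Normalizing constant = 0.267644.
P(node-f | evidence) = 0.01717 / 0.267644 ≈ 0.064.

0.064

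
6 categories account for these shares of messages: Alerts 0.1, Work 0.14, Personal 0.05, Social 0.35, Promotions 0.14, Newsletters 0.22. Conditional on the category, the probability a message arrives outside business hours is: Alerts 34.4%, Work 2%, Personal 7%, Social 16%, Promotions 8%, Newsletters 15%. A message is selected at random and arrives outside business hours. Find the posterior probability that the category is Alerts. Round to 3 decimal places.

By Bayes' rule, posterior ∝ prior × likelihood:
  Alerts: 0.1 × 0.344 = 0.0344
  Work: 0.14 × 0.02 = 0.0028
  Personal: 0.05 × 0.07 = 0.0035
  Social: 0.35 × 0.16 = 0.056
  Promotions: 0.14 × 0.08 = 0.0112
  Newsletters: 0.22 × 0.15 = 0.033
Total = 0.1409.
P(Alerts | evidence) = 0.0344 / 0.1409 ≈ 0.244.

0.244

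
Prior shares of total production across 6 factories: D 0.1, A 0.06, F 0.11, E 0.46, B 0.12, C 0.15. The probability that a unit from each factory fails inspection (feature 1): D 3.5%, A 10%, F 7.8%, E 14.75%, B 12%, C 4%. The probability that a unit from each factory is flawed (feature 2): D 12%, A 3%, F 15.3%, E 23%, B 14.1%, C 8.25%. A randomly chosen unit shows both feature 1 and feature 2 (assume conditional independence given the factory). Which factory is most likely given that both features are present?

Prior × likelihood for each hypothesis:
  D: 0.1 × 0.035 × 0.12 = 0.00042
  A: 0.06 × 0.1 × 0.03 = 0.00018
  F: 0.11 × 0.078 × 0.153 = 0.00131274
  E: 0.46 × 0.1475 × 0.23 = 0.0156055
  B: 0.12 × 0.12 × 0.141 = 0.0020304
  C: 0.15 × 0.04 × 0.0825 = 0.000495
Sum = 0.02004364.
Largest term belongs to E, so E is most probable.

E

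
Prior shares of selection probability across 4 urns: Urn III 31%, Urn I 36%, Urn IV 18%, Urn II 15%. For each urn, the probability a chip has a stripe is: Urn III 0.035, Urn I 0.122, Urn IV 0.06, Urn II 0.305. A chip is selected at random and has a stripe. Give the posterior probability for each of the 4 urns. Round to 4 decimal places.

Unnormalized posteriors (prior × likelihood):
  Urn III: 0.31 × 0.035 = 0.01085
  Urn I: 0.36 × 0.122 = 0.04392
  Urn IV: 0.18 × 0.06 = 0.0108
  Urn II: 0.15 × 0.305 = 0.04575
Total = 0.11132.
P(Urn III | striped) = 0.01085/0.11132 ≈ 0.0975
P(Urn I | striped) = 0.04392/0.11132 ≈ 0.3945
P(Urn IV | striped) = 0.0108/0.11132 ≈ 0.0970
P(Urn II | striped) = 0.04575/0.11132 ≈ 0.4110
(Check: 0.0975+0.3945+0.0970+0.4110 = 1.0000.)

Urn III 0.0975, Urn I 0.3945, Urn IV 0.0970, Urn II 0.4110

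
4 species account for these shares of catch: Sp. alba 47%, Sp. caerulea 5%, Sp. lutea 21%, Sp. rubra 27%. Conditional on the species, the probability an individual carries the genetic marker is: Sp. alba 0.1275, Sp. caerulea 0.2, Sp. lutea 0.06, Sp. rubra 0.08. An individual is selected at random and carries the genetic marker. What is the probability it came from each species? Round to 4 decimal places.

Sp. alba 0.5755, Sp. caerulea 0.0960, Sp. lutea 0.1210, Sp. rubra 0.2074

By Bayes' rule, posterior ∝ prior × likelihood:
  Sp. alba: 0.47 × 0.1275 = 0.059925
  Sp. caerulea: 0.05 × 0.2 = 0.01
  Sp. lutea: 0.21 × 0.06 = 0.0126
  Sp. rubra: 0.27 × 0.08 = 0.0216
Normalizing constant = 0.104125.
P(Sp. alba | marker) = 0.059925/0.104125 ≈ 0.5755
P(Sp. caerulea | marker) = 0.01/0.104125 ≈ 0.0960
P(Sp. lutea | marker) = 0.0126/0.104125 ≈ 0.1210
P(Sp. rubra | marker) = 0.0216/0.104125 ≈ 0.2074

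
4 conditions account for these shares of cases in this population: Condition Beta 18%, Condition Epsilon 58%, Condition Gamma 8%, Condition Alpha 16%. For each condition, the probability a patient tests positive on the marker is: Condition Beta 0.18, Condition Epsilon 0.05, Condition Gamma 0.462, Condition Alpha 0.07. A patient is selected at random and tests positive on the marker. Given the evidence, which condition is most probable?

Unnormalized posteriors (prior × likelihood):
  Condition Beta: 0.18 × 0.18 = 0.0324
  Condition Epsilon: 0.58 × 0.05 = 0.029
  Condition Gamma: 0.08 × 0.462 = 0.03696
  Condition Alpha: 0.16 × 0.07 = 0.0112
Total = 0.10956.
Largest term belongs to Condition Gamma, so Condition Gamma is most probable.

Condition Gamma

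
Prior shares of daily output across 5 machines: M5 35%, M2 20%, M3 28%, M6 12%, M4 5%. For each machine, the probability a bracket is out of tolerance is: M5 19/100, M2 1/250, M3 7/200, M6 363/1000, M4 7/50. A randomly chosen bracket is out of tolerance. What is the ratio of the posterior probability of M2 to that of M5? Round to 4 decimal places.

0.0120

Compute prior × likelihood for every hypothesis:
  M5: 0.35 × 0.19 = 0.0665
  M2: 0.2 × 0.004 = 0.0008
  M3: 0.28 × 0.035 = 0.0098
  M6: 0.12 × 0.363 = 0.04356
  M4: 0.05 × 0.14 = 0.007
Sum = 0.12766.
The ratio is 0.0008 / 0.0665 (the normalizer cancels) = 0.0120.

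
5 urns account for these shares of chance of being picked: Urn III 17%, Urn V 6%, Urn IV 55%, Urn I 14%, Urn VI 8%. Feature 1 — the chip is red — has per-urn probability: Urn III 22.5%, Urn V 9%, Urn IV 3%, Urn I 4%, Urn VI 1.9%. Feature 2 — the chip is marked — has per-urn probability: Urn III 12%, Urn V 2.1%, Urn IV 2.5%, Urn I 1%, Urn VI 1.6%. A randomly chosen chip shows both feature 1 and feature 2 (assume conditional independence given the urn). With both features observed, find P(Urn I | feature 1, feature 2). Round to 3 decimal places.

Unnormalized posteriors (prior × likelihood):
  Urn III: 0.17 × 0.225 × 0.12 = 0.00459
  Urn V: 0.06 × 0.09 × 0.021 = 0.0001134
  Urn IV: 0.55 × 0.03 × 0.025 = 0.0004125
  Urn I: 0.14 × 0.04 × 0.01 = 0.000056
  Urn VI: 0.08 × 0.019 × 0.016 = 0.00002432
Total = 0.00519622.
P(Urn I | evidence) = 0.000056 / 0.00519622 ≈ 0.011.

0.011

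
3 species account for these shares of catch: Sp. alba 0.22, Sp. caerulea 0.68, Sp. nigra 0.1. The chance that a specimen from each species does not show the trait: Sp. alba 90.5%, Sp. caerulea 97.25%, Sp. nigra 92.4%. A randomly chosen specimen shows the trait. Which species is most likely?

Sp. alba

Taking complements, P(trait | each) = Sp. alba 0.095, Sp. caerulea 0.0275, Sp. nigra 0.076.
By Bayes' rule, posterior ∝ prior × likelihood:
  Sp. alba: 0.22 × 0.095 = 0.0209
  Sp. caerulea: 0.68 × 0.0275 = 0.0187
  Sp. nigra: 0.1 × 0.076 = 0.0076
Total = 0.0472.
Largest term belongs to Sp. alba, so Sp. alba is most probable.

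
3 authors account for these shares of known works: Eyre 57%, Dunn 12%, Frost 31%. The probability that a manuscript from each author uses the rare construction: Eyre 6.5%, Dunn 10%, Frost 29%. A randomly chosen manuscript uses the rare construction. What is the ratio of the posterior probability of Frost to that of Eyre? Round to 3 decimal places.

2.426

Compute prior × likelihood for every hypothesis:
  Eyre: 0.57 × 0.065 = 0.03705
  Dunn: 0.12 × 0.1 = 0.012
  Frost: 0.31 × 0.29 = 0.0899
Sum = 0.13895.
The ratio is 0.0899 / 0.03705 (the normalizer cancels) = 2.426.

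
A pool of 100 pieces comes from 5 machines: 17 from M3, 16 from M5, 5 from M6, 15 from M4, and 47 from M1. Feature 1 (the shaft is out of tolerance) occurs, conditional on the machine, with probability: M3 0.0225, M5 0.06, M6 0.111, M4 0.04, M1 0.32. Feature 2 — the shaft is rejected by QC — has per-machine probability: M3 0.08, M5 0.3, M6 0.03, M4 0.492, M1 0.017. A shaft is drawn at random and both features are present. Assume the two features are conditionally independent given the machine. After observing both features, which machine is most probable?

M4

Compute prior × likelihood for every hypothesis:
  M3: 0.17 × 0.0225 × 0.08 = 0.000306
  M5: 0.16 × 0.06 × 0.3 = 0.00288
  M6: 0.05 × 0.111 × 0.03 = 0.0001665
  M4: 0.15 × 0.04 × 0.492 = 0.002952
  M1: 0.47 × 0.32 × 0.017 = 0.0025568
Total = 0.0088613.
Largest term belongs to M4, so M4 is most probable.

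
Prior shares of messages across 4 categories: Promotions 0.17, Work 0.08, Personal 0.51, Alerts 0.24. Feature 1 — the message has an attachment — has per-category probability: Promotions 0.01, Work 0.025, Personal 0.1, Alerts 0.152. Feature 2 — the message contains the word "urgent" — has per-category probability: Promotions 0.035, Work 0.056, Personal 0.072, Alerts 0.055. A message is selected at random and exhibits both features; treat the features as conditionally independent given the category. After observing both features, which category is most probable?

Unnormalized posteriors (prior × likelihood):
  Promotions: 0.17 × 0.01 × 0.035 = 0.0000595
  Work: 0.08 × 0.025 × 0.056 = 0.000112
  Personal: 0.51 × 0.1 × 0.072 = 0.003672
  Alerts: 0.24 × 0.152 × 0.055 = 0.0020064
Normalizing constant = 0.0058499.
Largest term belongs to Personal, so Personal is most probable.

Personal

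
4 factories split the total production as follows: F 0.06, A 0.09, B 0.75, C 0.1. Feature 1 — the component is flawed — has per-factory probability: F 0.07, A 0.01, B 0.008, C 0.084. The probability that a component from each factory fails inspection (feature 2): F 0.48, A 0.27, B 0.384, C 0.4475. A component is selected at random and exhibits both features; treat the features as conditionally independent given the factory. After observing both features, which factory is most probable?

C

By Bayes' rule, posterior ∝ prior × likelihood:
  F: 0.06 × 0.07 × 0.48 = 0.002016
  A: 0.09 × 0.01 × 0.27 = 0.000243
  B: 0.75 × 0.008 × 0.384 = 0.002304
  C: 0.1 × 0.084 × 0.4475 = 0.003759
Total = 0.008322.
Largest term belongs to C, so C is most probable.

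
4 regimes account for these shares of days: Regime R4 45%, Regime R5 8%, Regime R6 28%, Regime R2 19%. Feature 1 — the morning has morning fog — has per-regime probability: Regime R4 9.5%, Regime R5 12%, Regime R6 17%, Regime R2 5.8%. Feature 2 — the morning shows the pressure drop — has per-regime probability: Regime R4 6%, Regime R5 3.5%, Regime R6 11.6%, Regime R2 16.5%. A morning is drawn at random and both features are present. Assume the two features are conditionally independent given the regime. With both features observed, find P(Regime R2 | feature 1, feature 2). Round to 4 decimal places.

By Bayes' rule, posterior ∝ prior × likelihood:
  Regime R4: 0.45 × 0.095 × 0.06 = 0.002565
  Regime R5: 0.08 × 0.12 × 0.035 = 0.000336
  Regime R6: 0.28 × 0.17 × 0.116 = 0.0055216
  Regime R2: 0.19 × 0.058 × 0.165 = 0.0018183
Normalizing constant = 0.0102409.
P(Regime R2 | evidence) = 0.0018183 / 0.0102409 ≈ 0.1776.

0.1776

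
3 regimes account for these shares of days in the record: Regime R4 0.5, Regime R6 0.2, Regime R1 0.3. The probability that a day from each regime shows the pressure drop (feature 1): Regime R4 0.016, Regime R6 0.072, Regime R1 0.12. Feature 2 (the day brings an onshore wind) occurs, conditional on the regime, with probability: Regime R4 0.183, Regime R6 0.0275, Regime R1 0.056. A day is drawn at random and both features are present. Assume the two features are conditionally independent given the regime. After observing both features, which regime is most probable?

Regime R1

By Bayes' rule, posterior ∝ prior × likelihood:
  Regime R4: 0.5 × 0.016 × 0.183 = 0.001464
  Regime R6: 0.2 × 0.072 × 0.0275 = 0.000396
  Regime R1: 0.3 × 0.12 × 0.056 = 0.002016
Sum = 0.003876.
Largest term belongs to Regime R1, so Regime R1 is most probable.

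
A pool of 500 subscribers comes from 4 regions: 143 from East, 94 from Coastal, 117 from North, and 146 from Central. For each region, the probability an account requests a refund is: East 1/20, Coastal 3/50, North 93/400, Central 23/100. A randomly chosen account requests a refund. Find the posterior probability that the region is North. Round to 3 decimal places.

By Bayes' rule, posterior ∝ prior × likelihood:
  East: 0.286 × 0.05 = 0.0143
  Coastal: 0.188 × 0.06 = 0.01128
  North: 0.234 × 0.2325 = 0.054405
  Central: 0.292 × 0.23 = 0.06716
Normalizing constant = 0.147145.
P(North | evidence) = 0.054405 / 0.147145 ≈ 0.370.

0.370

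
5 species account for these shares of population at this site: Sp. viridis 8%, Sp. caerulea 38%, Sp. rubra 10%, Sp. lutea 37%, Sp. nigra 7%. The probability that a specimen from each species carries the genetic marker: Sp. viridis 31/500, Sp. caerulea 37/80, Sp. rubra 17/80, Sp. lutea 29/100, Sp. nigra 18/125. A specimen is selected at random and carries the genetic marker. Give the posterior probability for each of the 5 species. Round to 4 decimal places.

Sp. viridis 0.0155, Sp. caerulea 0.5504, Sp. rubra 0.0665, Sp. lutea 0.3360, Sp. nigra 0.0316

By Bayes' rule, posterior ∝ prior × likelihood:
  Sp. viridis: 0.08 × 0.062 = 0.00496
  Sp. caerulea: 0.38 × 0.4625 = 0.17575
  Sp. rubra: 0.1 × 0.2125 = 0.02125
  Sp. lutea: 0.37 × 0.29 = 0.1073
  Sp. nigra: 0.07 × 0.144 = 0.01008
Sum = 0.31934.
P(Sp. viridis | marker) = 0.00496/0.31934 ≈ 0.0155
P(Sp. caerulea | marker) = 0.17575/0.31934 ≈ 0.5504
P(Sp. rubra | marker) = 0.02125/0.31934 ≈ 0.0665
P(Sp. lutea | marker) = 0.1073/0.31934 ≈ 0.3360
P(Sp. nigra | marker) = 0.01008/0.31934 ≈ 0.0316
(Check: 0.0155+0.5504+0.0665+0.3360+0.0316 = 1.0000.)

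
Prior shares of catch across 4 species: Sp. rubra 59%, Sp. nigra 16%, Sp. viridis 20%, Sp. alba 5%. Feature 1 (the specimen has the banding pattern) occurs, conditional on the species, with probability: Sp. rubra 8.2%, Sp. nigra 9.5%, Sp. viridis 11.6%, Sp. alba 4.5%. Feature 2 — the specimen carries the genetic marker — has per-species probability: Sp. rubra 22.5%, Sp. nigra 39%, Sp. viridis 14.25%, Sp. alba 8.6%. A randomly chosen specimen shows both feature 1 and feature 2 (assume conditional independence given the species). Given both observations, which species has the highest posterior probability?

Compute prior × likelihood for every hypothesis:
  Sp. rubra: 0.59 × 0.082 × 0.225 = 0.0108855
  Sp. nigra: 0.16 × 0.095 × 0.39 = 0.005928
  Sp. viridis: 0.2 × 0.116 × 0.1425 = 0.003306
  Sp. alba: 0.05 × 0.045 × 0.086 = 0.0001935
Sum = 0.020313.
Largest term belongs to Sp. rubra, so Sp. rubra is most probable.

Sp. rubra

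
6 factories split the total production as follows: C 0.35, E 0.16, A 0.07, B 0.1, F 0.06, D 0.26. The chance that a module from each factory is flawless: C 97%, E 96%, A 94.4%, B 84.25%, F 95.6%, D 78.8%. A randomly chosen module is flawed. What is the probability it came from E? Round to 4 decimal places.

Taking complements, P(flawed | each) = C 0.03, E 0.04, A 0.056, B 0.1575, F 0.044, D 0.212.
Unnormalized posteriors (prior × likelihood):
  C: 0.35 × 0.03 = 0.0105
  E: 0.16 × 0.04 = 0.0064
  A: 0.07 × 0.056 = 0.00392
  B: 0.1 × 0.1575 = 0.01575
  F: 0.06 × 0.044 = 0.00264
  D: 0.26 × 0.212 = 0.05512
Total = 0.09433.
P(E | evidence) = 0.0064 / 0.09433 ≈ 0.0678.

0.0678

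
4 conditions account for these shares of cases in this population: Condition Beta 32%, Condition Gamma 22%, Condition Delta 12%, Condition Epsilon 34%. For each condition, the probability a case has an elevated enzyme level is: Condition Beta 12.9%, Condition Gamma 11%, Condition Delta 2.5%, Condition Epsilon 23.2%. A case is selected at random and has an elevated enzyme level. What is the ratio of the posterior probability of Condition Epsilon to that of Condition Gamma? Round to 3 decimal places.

3.260

By Bayes' rule, posterior ∝ prior × likelihood:
  Condition Beta: 0.32 × 0.129 = 0.04128
  Condition Gamma: 0.22 × 0.11 = 0.0242
  Condition Delta: 0.12 × 0.025 = 0.003
  Condition Epsilon: 0.34 × 0.232 = 0.07888
Total = 0.14736.
The ratio is 0.07888 / 0.0242 (the normalizer cancels) = 3.260.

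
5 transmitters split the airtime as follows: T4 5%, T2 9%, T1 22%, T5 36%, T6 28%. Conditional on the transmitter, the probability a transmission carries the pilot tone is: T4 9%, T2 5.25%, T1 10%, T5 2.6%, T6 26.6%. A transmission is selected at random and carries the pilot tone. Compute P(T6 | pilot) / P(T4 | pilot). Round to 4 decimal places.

Unnormalized posteriors (prior × likelihood):
  T4: 0.05 × 0.09 = 0.0045
  T2: 0.09 × 0.0525 = 0.004725
  T1: 0.22 × 0.1 = 0.022
  T5: 0.36 × 0.026 = 0.00936
  T6: 0.28 × 0.266 = 0.07448
Total = 0.115065.
The ratio is 0.07448 / 0.0045 (the normalizer cancels) = 16.5511.

16.5511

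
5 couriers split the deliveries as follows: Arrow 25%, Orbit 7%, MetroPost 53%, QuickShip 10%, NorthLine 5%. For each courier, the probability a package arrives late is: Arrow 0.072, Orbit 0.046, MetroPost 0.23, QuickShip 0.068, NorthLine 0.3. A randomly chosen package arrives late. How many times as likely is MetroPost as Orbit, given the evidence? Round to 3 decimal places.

37.857

Unnormalized posteriors (prior × likelihood):
  Arrow: 0.25 × 0.072 = 0.018
  Orbit: 0.07 × 0.046 = 0.00322
  MetroPost: 0.53 × 0.23 = 0.1219
  QuickShip: 0.1 × 0.068 = 0.0068
  NorthLine: 0.05 × 0.3 = 0.015
Sum = 0.16492.
The ratio is 0.1219 / 0.00322 (the normalizer cancels) = 37.857.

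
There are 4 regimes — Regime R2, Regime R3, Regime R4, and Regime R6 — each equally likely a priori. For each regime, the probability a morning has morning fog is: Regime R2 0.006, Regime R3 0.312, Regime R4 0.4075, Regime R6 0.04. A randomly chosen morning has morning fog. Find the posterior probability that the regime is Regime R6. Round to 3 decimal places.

0.052

With a uniform prior (1/4 each), posterior ∝ likelihood:
  Regime R2: 0.006
  Regime R3: 0.312
  Regime R4: 0.4075
  Regime R6: 0.04
Sum = 0.7655.
P(Regime R6 | evidence) = 0.04 / 0.7655 ≈ 0.052.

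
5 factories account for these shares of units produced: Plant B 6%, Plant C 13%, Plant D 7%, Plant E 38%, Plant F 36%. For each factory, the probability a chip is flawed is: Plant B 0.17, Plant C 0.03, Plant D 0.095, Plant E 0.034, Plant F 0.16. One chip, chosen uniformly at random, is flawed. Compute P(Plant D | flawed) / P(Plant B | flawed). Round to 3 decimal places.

0.652

Unnormalized posteriors (prior × likelihood):
  Plant B: 0.06 × 0.17 = 0.0102
  Plant C: 0.13 × 0.03 = 0.0039
  Plant D: 0.07 × 0.095 = 0.00665
  Plant E: 0.38 × 0.034 = 0.01292
  Plant F: 0.36 × 0.16 = 0.0576
Sum = 0.09127.
The ratio is 0.00665 / 0.0102 (the normalizer cancels) = 0.652.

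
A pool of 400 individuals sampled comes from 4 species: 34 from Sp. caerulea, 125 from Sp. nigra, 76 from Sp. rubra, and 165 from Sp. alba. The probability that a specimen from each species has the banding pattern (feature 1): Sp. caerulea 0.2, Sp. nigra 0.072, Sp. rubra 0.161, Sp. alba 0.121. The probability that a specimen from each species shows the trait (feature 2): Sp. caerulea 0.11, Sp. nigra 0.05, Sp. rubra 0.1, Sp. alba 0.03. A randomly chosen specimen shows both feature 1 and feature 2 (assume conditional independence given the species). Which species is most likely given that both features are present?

Sp. rubra

By Bayes' rule, posterior ∝ prior × likelihood:
  Sp. caerulea: 0.085 × 0.2 × 0.11 = 0.00187
  Sp. nigra: 0.3125 × 0.072 × 0.05 = 0.001125
  Sp. rubra: 0.19 × 0.161 × 0.1 = 0.003059
  Sp. alba: 0.4125 × 0.121 × 0.03 = 0.001497375
Normalizing constant = 0.007551375.
Largest term belongs to Sp. rubra, so Sp. rubra is most probable.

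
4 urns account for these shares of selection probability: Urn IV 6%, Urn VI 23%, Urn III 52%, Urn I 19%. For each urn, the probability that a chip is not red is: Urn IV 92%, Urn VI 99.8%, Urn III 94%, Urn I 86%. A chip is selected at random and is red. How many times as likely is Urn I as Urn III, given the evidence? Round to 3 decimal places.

Taking complements, P(red | each) = Urn IV 0.08, Urn VI 0.002, Urn III 0.06, Urn I 0.14.
By Bayes' rule, posterior ∝ prior × likelihood:
  Urn IV: 0.06 × 0.08 = 0.0048
  Urn VI: 0.23 × 0.002 = 0.00046
  Urn III: 0.52 × 0.06 = 0.0312
  Urn I: 0.19 × 0.14 = 0.0266
Total = 0.06306.
The ratio is 0.0266 / 0.0312 (the normalizer cancels) = 0.853.

0.853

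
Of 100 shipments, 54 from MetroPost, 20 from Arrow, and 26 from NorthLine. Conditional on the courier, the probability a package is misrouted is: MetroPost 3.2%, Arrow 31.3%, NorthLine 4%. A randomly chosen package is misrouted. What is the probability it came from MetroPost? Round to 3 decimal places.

0.191

Prior × likelihood for each hypothesis:
  MetroPost: 0.54 × 0.032 = 0.01728
  Arrow: 0.2 × 0.313 = 0.0626
  NorthLine: 0.26 × 0.04 = 0.0104
Total = 0.09028.
P(MetroPost | evidence) = 0.01728 / 0.09028 ≈ 0.191.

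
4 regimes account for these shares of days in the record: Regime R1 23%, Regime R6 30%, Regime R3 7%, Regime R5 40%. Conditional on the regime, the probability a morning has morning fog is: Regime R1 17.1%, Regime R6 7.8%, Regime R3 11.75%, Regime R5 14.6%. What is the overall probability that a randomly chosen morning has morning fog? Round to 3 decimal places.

Prior × likelihood for each hypothesis:
  Regime R1: 0.23 × 0.171 = 0.03933
  Regime R6: 0.3 × 0.078 = 0.0234
  Regime R3: 0.07 × 0.1175 = 0.008225
  Regime R5: 0.4 × 0.146 = 0.0584
P(fog) = 0.03933 + 0.0234 + 0.008225 + 0.0584 = 0.129355 → 0.129.

0.129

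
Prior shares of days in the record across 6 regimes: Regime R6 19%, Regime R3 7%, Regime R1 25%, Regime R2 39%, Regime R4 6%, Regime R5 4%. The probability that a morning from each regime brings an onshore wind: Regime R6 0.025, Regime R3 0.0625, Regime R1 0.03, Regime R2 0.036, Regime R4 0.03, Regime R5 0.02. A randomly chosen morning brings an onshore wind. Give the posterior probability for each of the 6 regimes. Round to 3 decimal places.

By Bayes' rule, posterior ∝ prior × likelihood:
  Regime R6: 0.19 × 0.025 = 0.00475
  Regime R3: 0.07 × 0.0625 = 0.004375
  Regime R1: 0.25 × 0.03 = 0.0075
  Regime R2: 0.39 × 0.036 = 0.01404
  Regime R4: 0.06 × 0.03 = 0.0018
  Regime R5: 0.04 × 0.02 = 0.0008
Normalizing constant = 0.033265.
P(Regime R6 | onshore) = 0.00475/0.033265 ≈ 0.143
P(Regime R3 | onshore) = 0.004375/0.033265 ≈ 0.132
P(Regime R1 | onshore) = 0.0075/0.033265 ≈ 0.225
P(Regime R2 | onshore) = 0.01404/0.033265 ≈ 0.422
P(Regime R4 | onshore) = 0.0018/0.033265 ≈ 0.054
P(Regime R5 | onshore) = 0.0008/0.033265 ≈ 0.024
(Check: 0.143+0.132+0.225+0.422+0.054+0.024 = 1.000.)

Regime R6 0.143, Regime R3 0.132, Regime R1 0.225, Regime R2 0.422, Regime R4 0.054, Regime R5 0.024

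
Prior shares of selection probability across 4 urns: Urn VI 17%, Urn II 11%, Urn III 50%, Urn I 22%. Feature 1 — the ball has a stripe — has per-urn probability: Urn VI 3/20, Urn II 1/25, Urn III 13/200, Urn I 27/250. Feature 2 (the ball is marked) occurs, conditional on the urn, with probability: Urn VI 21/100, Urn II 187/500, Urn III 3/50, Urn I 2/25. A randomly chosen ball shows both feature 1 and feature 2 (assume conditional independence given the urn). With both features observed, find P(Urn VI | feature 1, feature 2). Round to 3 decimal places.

Unnormalized posteriors (prior × likelihood):
  Urn VI: 0.17 × 0.15 × 0.21 = 0.005355
  Urn II: 0.11 × 0.04 × 0.374 = 0.0016456
  Urn III: 0.5 × 0.065 × 0.06 = 0.00195
  Urn I: 0.22 × 0.108 × 0.08 = 0.0019008
Normalizing constant = 0.0108514.
P(Urn VI | evidence) = 0.005355 / 0.0108514 ≈ 0.493.

0.493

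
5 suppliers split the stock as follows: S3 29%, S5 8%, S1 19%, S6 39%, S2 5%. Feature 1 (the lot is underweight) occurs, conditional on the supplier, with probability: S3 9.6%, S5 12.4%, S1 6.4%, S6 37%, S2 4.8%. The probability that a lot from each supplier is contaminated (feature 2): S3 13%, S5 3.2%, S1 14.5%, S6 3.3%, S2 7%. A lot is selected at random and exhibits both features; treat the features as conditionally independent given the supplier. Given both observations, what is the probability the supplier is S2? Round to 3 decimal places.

0.016

Unnormalized posteriors (prior × likelihood):
  S3: 0.29 × 0.096 × 0.13 = 0.0036192
  S5: 0.08 × 0.124 × 0.032 = 0.00031744
  S1: 0.19 × 0.064 × 0.145 = 0.0017632
  S6: 0.39 × 0.37 × 0.033 = 0.0047619
  S2: 0.05 × 0.048 × 0.07 = 0.000168
Normalizing constant = 0.01062974.
P(S2 | evidence) = 0.000168 / 0.01062974 ≈ 0.016.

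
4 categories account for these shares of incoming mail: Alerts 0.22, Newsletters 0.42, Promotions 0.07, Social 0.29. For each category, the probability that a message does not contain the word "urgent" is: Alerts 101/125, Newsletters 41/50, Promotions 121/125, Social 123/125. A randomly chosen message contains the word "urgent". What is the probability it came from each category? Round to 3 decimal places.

Alerts 0.339, Newsletters 0.606, Promotions 0.018, Social 0.037

Taking complements, P(urgent-flag | each) = Alerts 0.192, Newsletters 0.18, Promotions 0.032, Social 0.016.
Unnormalized posteriors (prior × likelihood):
  Alerts: 0.22 × 0.192 = 0.04224
  Newsletters: 0.42 × 0.18 = 0.0756
  Promotions: 0.07 × 0.032 = 0.00224
  Social: 0.29 × 0.016 = 0.00464
Total = 0.12472.
P(Alerts | urgent-flag) = 0.04224/0.12472 ≈ 0.339
P(Newsletters | urgent-flag) = 0.0756/0.12472 ≈ 0.606
P(Promotions | urgent-flag) = 0.00224/0.12472 ≈ 0.018
P(Social | urgent-flag) = 0.00464/0.12472 ≈ 0.037
(Check: 0.339+0.606+0.018+0.037 = 1.000.)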